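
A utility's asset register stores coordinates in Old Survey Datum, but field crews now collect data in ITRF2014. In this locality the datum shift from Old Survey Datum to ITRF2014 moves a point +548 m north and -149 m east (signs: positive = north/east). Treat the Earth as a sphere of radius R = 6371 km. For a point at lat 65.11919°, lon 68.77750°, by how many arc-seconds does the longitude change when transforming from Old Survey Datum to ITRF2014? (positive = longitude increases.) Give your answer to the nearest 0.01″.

Δλ = -11.47″

At latitude 65.11919°, cos φ = 0.420732.
One radian of longitude at latitude φ spans R cos φ, so Δλ = ΔE / (R cos φ) = -149.0 / (6371000 × 0.420732) = -5.5587e-05 rad = -11.466″.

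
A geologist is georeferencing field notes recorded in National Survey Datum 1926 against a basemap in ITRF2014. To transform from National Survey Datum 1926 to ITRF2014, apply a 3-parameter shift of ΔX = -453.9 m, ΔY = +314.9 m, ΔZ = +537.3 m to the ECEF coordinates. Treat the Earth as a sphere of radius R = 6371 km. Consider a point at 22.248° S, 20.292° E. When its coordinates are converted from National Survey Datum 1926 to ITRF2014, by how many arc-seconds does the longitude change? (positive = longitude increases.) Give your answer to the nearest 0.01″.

Δλ = 15.84″

sin φ = -0.378616, cos φ = 0.925554, sin λ = 0.346805, cos λ = 0.937937.
East component: ΔE = −sin λ·ΔX + cos λ·ΔY = −(0.346805)(-453.9) + (0.937937)(314.9) = 452.77 m.
1° of latitude spans πR/180 = 111195 m; at latitude φ, 1° of longitude spans that × cos φ = 102916.9 m, so Δλ = 452.77 / 102916.9 × 3600 = 15.838″.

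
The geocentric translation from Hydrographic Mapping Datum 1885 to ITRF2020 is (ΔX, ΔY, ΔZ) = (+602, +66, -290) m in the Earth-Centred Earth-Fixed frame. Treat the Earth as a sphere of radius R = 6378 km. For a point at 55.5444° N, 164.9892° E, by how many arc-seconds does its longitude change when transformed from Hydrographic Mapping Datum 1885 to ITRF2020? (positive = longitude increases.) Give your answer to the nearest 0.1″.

sin φ = 0.824565, cos φ = 0.565767, sin λ = 0.259001, cos λ = -0.965877.
East component: ΔE = −sin λ·ΔX + cos λ·ΔY = −(0.259001)(602) + (-0.965877)(66) = -219.67 m.
1° of latitude spans πR/180 = 111317 m; at latitude φ, 1° of longitude spans that × cos φ = 62979.6 m, so Δλ = -219.67 / 62979.6 × 3600 = -12.556″.

Δλ = -12.6″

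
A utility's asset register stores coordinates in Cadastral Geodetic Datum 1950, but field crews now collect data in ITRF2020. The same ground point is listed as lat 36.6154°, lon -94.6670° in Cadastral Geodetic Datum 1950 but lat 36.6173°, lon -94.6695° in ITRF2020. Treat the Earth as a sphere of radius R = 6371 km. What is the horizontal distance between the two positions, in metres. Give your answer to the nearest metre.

307 m

Δφ = 36.6173° − 36.6154° = +0.0019°; Δλ = -94.6695° − -94.6670° = -0.0025°.
1° along a meridian = πR/180 = 111195 m.
ΔN = Δφ × 111195 = 211.3 m; ΔE = Δλ × 111195 × cos(36.6154°) = -0.0025 × 111195 × 0.802657 = -223.1 m.
Distance = √(ΔE² + ΔN²) = √((-223.1)² + 211.3²) = 307.3 m.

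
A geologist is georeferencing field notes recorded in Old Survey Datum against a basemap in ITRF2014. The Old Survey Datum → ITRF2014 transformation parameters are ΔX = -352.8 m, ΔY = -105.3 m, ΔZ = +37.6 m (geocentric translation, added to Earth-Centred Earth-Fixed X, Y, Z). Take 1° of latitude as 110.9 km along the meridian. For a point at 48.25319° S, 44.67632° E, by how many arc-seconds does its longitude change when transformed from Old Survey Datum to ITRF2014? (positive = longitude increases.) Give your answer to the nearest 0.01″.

Δλ = 8.44″

sin φ = -0.746094, cos φ = 0.665840, sin λ = 0.703101, cos λ = 0.711090.
East component: ΔE = −sin λ·ΔX + cos λ·ΔY = −(0.703101)(-352.8) + (0.711090)(-105.3) = 173.18 m.
1° of latitude spans 110900 m; at latitude φ, 1° of longitude spans that × cos φ = 73841.7 m, so Δλ = 173.18 / 73841.7 × 3600 = 8.443″.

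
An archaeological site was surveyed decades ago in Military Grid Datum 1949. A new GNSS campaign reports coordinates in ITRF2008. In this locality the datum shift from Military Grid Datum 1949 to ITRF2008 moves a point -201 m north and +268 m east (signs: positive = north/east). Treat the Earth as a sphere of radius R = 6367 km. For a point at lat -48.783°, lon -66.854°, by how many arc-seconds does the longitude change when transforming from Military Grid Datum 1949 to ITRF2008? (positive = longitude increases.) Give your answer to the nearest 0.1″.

Δλ = 13.2″

At latitude -48.783°, cos φ = 0.658913.
One radian of longitude at latitude φ spans R cos φ, so Δλ = ΔE / (R cos φ) = 268.0 / (6367000 × 0.658913) = 6.3881e-05 rad = 13.176″.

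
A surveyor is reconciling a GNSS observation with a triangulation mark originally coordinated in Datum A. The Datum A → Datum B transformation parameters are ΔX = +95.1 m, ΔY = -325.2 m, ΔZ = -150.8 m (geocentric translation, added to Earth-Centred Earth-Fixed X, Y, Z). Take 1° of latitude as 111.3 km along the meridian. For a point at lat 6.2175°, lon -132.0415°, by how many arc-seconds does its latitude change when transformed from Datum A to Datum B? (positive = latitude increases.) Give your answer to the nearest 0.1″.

Δφ = -5.5″

sin φ = 0.108303, cos φ = 0.994118, sin λ = -0.742660, cos λ = -0.669669.
North component: ΔN = −sin φ cos λ·ΔX − sin φ sin λ·ΔY + cos φ·ΔZ = −(0.108303)(-0.669669)(95.1) − (0.108303)(-0.742660)(-325.2) + (0.994118)(-150.8) = -169.17 m.
1° of latitude spans 111300 m, so Δφ = -169.17 / 111300 × 3600 = -5.472″.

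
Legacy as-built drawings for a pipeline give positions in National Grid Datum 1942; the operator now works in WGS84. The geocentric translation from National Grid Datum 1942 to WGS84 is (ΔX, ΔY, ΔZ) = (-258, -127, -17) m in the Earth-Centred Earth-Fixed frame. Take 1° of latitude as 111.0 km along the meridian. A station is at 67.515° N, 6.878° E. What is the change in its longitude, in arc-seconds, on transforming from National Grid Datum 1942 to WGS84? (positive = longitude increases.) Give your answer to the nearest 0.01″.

sin φ = 0.923980, cos φ = 0.382442, sin λ = 0.119756, cos λ = 0.992803.
East component: ΔE = −sin λ·ΔX + cos λ·ΔY = −(0.119756)(-258) + (0.992803)(-127) = -95.19 m.
1° of latitude spans 111000 m; at latitude φ, 1° of longitude spans that × cos φ = 42451.0 m, so Δλ = -95.19 / 42451.0 × 3600 = -8.072″.

Δλ = -8.07″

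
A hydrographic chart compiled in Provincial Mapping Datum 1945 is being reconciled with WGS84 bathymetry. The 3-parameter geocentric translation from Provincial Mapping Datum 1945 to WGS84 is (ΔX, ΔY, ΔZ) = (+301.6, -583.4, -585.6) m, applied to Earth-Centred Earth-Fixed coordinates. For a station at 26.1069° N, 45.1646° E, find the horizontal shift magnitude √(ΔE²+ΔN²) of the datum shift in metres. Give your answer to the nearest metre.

The local east axis at (φ, λ) is (−sin λ, cos λ, 0), so ΔE = −sin(45.1646°)·301.6 + cos(45.1646°)·(-583.4) = -625.21 m.
The local north axis is (−sin φ cos λ, −sin φ sin λ, cos φ), giving ΔN = -93.576 + 182.052 − 525.854 = -437.38 m.
Horizontal magnitude = √(ΔE² + ΔN²) = √((-625.21)² + (-437.38)²) = 763.02 m.

763 m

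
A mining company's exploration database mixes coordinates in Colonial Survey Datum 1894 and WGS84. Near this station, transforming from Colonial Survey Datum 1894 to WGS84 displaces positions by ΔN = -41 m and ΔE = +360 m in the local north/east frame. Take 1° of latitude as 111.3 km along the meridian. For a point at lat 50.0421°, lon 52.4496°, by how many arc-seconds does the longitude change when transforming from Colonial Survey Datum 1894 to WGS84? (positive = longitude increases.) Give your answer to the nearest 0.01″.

At latitude 50.0421°, cos φ = 0.642225.
1° of longitude at this latitude = 111.3 × cos φ = 71.48 km, so Δλ = 360.0 / 71479.6 = 0.0050364° = 18.131″.

Δλ = 18.13″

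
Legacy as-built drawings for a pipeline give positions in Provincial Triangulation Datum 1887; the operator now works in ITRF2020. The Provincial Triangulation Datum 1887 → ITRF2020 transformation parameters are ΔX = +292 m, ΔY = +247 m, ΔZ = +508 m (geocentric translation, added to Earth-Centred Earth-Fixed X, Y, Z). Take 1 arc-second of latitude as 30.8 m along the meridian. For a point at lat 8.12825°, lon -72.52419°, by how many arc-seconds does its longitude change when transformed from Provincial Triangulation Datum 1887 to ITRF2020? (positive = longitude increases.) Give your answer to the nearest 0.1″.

Δλ = 11.6″

sin φ = 0.141389, cos φ = 0.989954, sin λ = -0.953844, cos λ = 0.300303.
East component: ΔE = −sin λ·ΔX + cos λ·ΔY = −(-0.953844)(292) + (0.300303)(247) = 352.70 m.
1° of latitude spans 3600 × 30.80 = 110880 m; at latitude φ, 1° of longitude spans that × cos φ = 109766.1 m, so Δλ = 352.70 / 109766.1 × 3600 = 11.567″.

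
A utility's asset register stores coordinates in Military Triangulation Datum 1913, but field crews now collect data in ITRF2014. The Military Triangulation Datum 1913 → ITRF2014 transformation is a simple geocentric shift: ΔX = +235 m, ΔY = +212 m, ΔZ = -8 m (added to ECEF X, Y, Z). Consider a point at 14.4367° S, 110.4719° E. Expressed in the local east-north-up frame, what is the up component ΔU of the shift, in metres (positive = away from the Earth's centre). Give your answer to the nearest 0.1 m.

ΔU = 114.7 m

At φ = -14.4367°, λ = 110.4719°: sin φ = -0.249310, cos φ = 0.968424, sin λ = 0.936844, cos λ = -0.349748.
ΔU = cos φ cos λ·ΔX + cos φ sin λ·ΔY + sin φ·ΔZ = (0.968424)(-0.349748)(235) + (0.968424)(0.936844)(212) + (-0.249310)(-8) = 114.74 m.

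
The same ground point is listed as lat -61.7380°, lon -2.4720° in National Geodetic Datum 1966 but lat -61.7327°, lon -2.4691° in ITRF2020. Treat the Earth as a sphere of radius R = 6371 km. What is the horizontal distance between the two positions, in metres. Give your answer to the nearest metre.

Δφ = -61.7327° − -61.7380° = +0.0053°; Δλ = -2.4691° − -2.4720° = +0.0029°.
1° along a meridian = πR/180 = 111195 m.
ΔN = Δφ × 111195 = 589.3 m; ΔE = Δλ × 111195 × cos(-61.7380°) = +0.0029 × 111195 × 0.473504 = 152.7 m.
Distance = √(ΔE² + ΔN²) = √(152.7² + 589.3²) = 608.8 m.

609 m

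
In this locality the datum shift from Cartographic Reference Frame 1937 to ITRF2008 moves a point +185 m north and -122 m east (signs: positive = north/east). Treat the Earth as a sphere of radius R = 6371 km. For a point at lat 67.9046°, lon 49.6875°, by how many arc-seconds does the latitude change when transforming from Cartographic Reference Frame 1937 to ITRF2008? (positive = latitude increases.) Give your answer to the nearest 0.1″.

Δφ = 6.0″

On a sphere of radius R, 1 rad of latitude = R, so Δφ = ΔN / R = 185.0 / 6371000 = 2.9038e-05 rad = 5.989″.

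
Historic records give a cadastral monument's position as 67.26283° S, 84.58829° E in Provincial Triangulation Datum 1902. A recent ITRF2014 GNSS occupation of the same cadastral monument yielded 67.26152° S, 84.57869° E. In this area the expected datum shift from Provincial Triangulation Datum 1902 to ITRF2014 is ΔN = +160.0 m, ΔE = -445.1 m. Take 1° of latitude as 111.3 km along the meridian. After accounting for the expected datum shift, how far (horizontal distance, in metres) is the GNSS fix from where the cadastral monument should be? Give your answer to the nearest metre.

35 m

Observed coordinate differences: Δφ = +0.00131°, Δλ = -0.00960°.
Converting to metres (1° lat = 111300 m, cos φ = 0.386504): observed ΔN = 145.8 m, observed ΔE = -413.0 m.
Subtracting the expected shift leaves a residual of 145.8 − (160.0) = -14.2 m north and -413.0 − (-445.1) = 32.1 m east.
Residual distance = √((-14.2)² + 32.1²) = 35.1 m.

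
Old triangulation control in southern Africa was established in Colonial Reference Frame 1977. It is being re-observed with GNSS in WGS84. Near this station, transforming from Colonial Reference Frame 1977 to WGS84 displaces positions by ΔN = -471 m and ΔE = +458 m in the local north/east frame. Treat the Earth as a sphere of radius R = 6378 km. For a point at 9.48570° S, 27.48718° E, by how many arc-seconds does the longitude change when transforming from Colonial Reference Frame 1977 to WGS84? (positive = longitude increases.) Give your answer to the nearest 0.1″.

At latitude -9.48570°, cos φ = 0.986327.
One radian of longitude at latitude φ spans R cos φ, so Δλ = ΔE / (R cos φ) = 458.0 / (6378000 × 0.986327) = 7.2805e-05 rad = 15.017″.

Δλ = 15.0″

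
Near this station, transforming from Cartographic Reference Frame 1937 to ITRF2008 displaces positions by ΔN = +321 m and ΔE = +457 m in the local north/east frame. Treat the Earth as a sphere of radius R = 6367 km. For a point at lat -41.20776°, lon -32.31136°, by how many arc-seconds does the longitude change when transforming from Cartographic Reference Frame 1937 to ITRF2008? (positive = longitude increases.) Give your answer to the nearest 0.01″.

Δλ = 19.68″

At latitude -41.20776°, cos φ = 0.752326.
One radian of longitude at latitude φ spans R cos φ, so Δλ = ΔE / (R cos φ) = 457.0 / (6367000 × 0.752326) = 9.5406e-05 rad = 19.679″.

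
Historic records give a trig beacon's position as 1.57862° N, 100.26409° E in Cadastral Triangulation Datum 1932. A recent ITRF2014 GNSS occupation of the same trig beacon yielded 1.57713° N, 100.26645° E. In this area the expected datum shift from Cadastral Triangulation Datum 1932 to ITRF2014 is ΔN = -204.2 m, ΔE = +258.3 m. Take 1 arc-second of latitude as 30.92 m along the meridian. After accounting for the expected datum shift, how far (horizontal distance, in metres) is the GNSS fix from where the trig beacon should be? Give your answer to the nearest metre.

Observed coordinate differences: Δφ = -0.00149°, Δλ = +0.00236°.
Converting to metres (1° lat = 111312 m, cos φ = 0.999620): observed ΔN = -165.9 m, observed ΔE = 262.6 m.
Subtracting the expected shift leaves a residual of -165.9 − (-204.2) = 38.3 m north and 262.6 − (258.3) = 4.3 m east.
Residual distance = √(38.3² + 4.3²) = 38.6 m.

39 m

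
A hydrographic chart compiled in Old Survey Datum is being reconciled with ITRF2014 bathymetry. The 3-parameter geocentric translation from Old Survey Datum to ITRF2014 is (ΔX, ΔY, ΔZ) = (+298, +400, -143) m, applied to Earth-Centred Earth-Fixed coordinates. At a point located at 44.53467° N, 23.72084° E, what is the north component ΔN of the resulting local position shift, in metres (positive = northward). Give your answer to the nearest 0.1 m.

At φ = 44.53467°, λ = 23.72084°: sin φ = 0.701341, cos φ = 0.712826, sin λ = 0.402281, cos λ = 0.915516.
ΔN = −sin φ cos λ·ΔX − sin φ sin λ·ΔY + cos φ·ΔZ = −(0.701341)(0.915516)(298) − (0.701341)(0.402281)(400) + (0.712826)(-143) = -406.13 m.

ΔN = -406.1 m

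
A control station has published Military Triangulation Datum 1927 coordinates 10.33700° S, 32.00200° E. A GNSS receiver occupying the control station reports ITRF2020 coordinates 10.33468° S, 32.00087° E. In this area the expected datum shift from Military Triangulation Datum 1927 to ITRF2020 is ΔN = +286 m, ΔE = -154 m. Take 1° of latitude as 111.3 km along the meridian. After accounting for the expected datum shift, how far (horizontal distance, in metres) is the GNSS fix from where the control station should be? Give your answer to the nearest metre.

Observed coordinate differences: Δφ = +0.00232°, Δλ = -0.00113°.
Converting to metres (1° lat = 111300 m, cos φ = 0.983769): observed ΔN = 258.2 m, observed ΔE = -123.7 m.
Subtracting the expected shift leaves a residual of 258.2 − (286) = -27.8 m north and -123.7 − (-154) = 30.3 m east.
Residual distance = √((-27.8)² + 30.3²) = 41.1 m.

41 m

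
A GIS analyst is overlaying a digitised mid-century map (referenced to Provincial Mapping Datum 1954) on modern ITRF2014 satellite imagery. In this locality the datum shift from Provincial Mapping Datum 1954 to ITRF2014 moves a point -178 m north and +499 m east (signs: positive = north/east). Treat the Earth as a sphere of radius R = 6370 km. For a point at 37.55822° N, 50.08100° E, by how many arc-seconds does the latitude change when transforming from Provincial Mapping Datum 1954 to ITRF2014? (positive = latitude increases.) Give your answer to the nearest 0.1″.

On a sphere of radius R, 1 rad of latitude = R, so Δφ = ΔN / R = -178.0 / 6370000 = -2.7943e-05 rad = -5.764″.

Δφ = -5.8″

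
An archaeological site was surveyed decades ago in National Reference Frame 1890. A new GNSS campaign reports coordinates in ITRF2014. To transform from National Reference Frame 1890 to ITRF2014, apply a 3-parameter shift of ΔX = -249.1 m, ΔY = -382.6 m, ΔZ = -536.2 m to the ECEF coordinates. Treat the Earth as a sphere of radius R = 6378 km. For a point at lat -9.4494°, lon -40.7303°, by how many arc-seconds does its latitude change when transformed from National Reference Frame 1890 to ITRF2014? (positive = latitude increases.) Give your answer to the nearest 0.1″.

Δφ = -16.8″

sin φ = -0.164177, cos φ = 0.986431, sin λ = -0.652499, cos λ = 0.757789.
North component: ΔN = −sin φ cos λ·ΔX − sin φ sin λ·ΔY + cos φ·ΔZ = −(-0.164177)(0.757789)(-249.1) − (-0.164177)(-0.652499)(-382.6) + (0.986431)(-536.2) = -518.93 m.
1° of latitude spans πR/180 = 111317 m, so Δφ = -518.93 / 111317 × 3600 = -16.782″.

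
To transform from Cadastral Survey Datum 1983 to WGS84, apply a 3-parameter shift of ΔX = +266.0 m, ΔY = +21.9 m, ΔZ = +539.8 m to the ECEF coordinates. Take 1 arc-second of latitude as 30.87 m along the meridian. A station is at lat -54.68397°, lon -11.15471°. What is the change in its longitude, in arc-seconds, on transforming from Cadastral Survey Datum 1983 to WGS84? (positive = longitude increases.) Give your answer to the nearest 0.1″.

sin φ = -0.815976, cos φ = 0.578086, sin λ = -0.193459, cos λ = 0.981108.
East component: ΔE = −sin λ·ΔX + cos λ·ΔY = −(-0.193459)(266.0) + (0.981108)(21.9) = 72.95 m.
1° of latitude spans 3600 × 30.87 = 111132 m; at latitude φ, 1° of longitude spans that × cos φ = 64243.8 m, so Δλ = 72.95 / 64243.8 × 3600 = 4.088″.

Δλ = 4.1″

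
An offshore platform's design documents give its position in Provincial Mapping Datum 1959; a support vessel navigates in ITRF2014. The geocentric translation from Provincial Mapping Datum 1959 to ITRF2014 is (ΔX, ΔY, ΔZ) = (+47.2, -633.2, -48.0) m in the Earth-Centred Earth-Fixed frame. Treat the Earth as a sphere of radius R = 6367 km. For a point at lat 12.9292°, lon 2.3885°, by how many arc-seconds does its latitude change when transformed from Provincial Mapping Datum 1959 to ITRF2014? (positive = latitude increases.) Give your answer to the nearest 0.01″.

sin φ = 0.223747, cos φ = 0.974647, sin λ = 0.041675, cos λ = 0.999131.
North component: ΔN = −sin φ cos λ·ΔX − sin φ sin λ·ΔY + cos φ·ΔZ = −(0.223747)(0.999131)(47.2) − (0.223747)(0.041675)(-633.2) + (0.974647)(-48.0) = -51.43 m.
1° of latitude spans πR/180 = 111125 m, so Δφ = -51.43 / 111125 × 3600 = -1.666″.

Δφ = -1.67″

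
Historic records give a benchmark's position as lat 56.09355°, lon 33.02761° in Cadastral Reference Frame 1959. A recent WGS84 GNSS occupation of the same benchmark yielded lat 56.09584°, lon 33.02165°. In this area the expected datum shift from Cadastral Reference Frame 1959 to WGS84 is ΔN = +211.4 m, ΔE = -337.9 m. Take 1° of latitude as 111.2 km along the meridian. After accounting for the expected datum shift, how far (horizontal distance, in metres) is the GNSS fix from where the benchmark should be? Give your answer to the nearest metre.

Observed coordinate differences: Δφ = +0.00229°, Δλ = -0.00596°.
Converting to metres (1° lat = 111200 m, cos φ = 0.557839): observed ΔN = 254.6 m, observed ΔE = -369.7 m.
Subtracting the expected shift leaves a residual of 254.6 − (211.4) = 43.2 m north and -369.7 − (-337.9) = -31.8 m east.
Residual distance = √(43.2² + (-31.8)²) = 53.7 m.

54 m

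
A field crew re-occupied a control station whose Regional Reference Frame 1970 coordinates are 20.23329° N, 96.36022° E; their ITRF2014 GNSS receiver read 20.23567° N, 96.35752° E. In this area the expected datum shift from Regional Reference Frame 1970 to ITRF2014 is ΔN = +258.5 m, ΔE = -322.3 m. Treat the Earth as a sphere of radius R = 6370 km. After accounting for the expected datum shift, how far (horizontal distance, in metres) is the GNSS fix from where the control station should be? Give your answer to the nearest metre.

Observed coordinate differences: Δφ = +0.00238°, Δλ = -0.00270°.
Converting to metres (1° lat = 111177 m, cos φ = 0.938292): observed ΔN = 264.6 m, observed ΔE = -281.7 m.
Subtracting the expected shift leaves a residual of 264.6 − (258.5) = 6.1 m north and -281.7 − (-322.3) = 40.6 m east.
Residual distance = √(6.1² + 40.6²) = 41.1 m.

41 m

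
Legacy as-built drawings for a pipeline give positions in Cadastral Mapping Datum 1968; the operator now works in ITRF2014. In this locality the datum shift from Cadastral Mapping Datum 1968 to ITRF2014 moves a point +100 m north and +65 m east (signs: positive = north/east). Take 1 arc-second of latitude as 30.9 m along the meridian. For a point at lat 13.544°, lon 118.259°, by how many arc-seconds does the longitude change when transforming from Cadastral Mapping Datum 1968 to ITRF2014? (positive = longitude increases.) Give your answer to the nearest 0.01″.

At latitude 13.544°, cos φ = 0.972190.
1″ of longitude at this latitude = 30.90 × cos φ = 30.0407 m, so Δλ = 65.0 / 30.0407 = 2.164″.

Δλ = 2.16″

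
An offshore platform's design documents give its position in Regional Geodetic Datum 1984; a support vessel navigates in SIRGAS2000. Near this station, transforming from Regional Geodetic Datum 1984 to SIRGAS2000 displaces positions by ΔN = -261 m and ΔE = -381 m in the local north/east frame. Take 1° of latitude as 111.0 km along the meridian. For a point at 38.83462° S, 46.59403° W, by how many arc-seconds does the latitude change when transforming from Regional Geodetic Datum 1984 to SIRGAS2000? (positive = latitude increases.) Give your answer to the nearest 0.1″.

1° of latitude = 111.0 km, so Δφ = -261.0 / 111000 = -0.0023514° = -8.465″.

Δφ = -8.5″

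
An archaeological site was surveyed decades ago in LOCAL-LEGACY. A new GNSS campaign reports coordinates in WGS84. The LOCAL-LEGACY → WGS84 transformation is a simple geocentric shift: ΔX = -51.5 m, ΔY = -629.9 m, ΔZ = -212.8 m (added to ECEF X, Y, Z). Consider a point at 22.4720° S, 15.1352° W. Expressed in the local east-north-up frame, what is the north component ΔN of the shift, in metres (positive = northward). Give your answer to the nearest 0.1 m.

ΔN = -152.8 m

At φ = -22.4720°, λ = -15.1352°: sin φ = -0.382232, cos φ = 0.924066, sin λ = -0.261098, cos λ = 0.965312.
ΔN = −sin φ cos λ·ΔX − sin φ sin λ·ΔY + cos φ·ΔZ = −(-0.382232)(0.965312)(-51.5) − (-0.382232)(-0.261098)(-629.9) + (0.924066)(-212.8) = -152.78 m.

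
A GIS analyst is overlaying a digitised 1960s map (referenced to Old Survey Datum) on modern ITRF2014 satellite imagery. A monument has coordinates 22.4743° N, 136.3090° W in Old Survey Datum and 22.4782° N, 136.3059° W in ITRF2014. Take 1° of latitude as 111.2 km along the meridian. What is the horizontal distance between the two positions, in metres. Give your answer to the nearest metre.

538 m

Δφ = 22.4782° − 22.4743° = +0.0039°; Δλ = -136.3059° − -136.3090° = +0.0031°.
ΔN = Δφ × 111200 = 433.7 m; ΔE = Δλ × 111200 × cos(22.4743°) = +0.0031 × 111200 × 0.924051 = 318.5 m.
Distance = √(ΔE² + ΔN²) = √(318.5² + 433.7²) = 538.1 m.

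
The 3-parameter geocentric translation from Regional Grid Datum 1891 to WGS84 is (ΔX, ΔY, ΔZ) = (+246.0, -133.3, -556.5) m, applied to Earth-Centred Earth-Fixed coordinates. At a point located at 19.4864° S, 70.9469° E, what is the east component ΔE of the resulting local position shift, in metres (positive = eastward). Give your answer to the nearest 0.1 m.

ΔE = -276.0 m

The local east axis at (φ, λ) is (−sin λ, cos λ, 0), so ΔE = −sin(70.9469°)·246.0 + cos(70.9469°)·(-133.3) = -276.04 m.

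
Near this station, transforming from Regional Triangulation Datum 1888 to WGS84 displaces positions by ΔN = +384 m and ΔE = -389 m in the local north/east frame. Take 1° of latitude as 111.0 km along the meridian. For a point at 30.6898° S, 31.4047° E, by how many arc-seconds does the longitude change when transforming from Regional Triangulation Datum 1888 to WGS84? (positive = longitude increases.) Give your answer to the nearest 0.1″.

At latitude -30.6898°, cos φ = 0.859943.
1° of longitude at this latitude = 111.0 × cos φ = 95.45 km, so Δλ = -389.0 / 95453.7 = -0.0040753° = -14.671″.

Δλ = -14.7″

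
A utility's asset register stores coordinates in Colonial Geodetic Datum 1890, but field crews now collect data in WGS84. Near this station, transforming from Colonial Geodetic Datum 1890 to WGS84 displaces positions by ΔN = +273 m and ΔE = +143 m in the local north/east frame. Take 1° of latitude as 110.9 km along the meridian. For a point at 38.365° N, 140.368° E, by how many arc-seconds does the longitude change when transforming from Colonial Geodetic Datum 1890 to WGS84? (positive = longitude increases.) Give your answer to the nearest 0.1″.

At latitude 38.365°, cos φ = 0.784073.
1° of longitude at this latitude = 110.9 × cos φ = 86.95 km, so Δλ = 143.0 / 86953.7 = 0.0016446° = 5.920″.

Δλ = 5.9″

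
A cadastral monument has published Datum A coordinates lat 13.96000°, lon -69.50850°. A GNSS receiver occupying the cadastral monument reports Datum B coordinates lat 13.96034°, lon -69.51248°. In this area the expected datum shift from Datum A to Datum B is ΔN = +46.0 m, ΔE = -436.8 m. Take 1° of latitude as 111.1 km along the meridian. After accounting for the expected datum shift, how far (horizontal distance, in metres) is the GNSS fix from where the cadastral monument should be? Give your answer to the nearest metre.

Observed coordinate differences: Δφ = +0.00034°, Δλ = -0.00398°.
Converting to metres (1° lat = 111100 m, cos φ = 0.970464): observed ΔN = 37.8 m, observed ΔE = -429.1 m.
Subtracting the expected shift leaves a residual of 37.8 − (46.0) = -8.2 m north and -429.1 − (-436.8) = 7.7 m east.
Residual distance = √((-8.2)² + 7.7²) = 11.3 m.

11 m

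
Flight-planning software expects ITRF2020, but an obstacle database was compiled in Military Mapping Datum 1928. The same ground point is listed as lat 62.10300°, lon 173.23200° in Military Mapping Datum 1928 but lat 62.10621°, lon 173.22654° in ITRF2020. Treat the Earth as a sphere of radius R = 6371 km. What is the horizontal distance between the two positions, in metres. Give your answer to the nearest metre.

456 m

Δφ = 62.10621° − 62.10300° = +0.00321°; Δλ = 173.22654° − 173.23200° = -0.00546°.
1° along a meridian = πR/180 = 111195 m.
ΔN = Δφ × 111195 = 356.9 m; ΔE = Δλ × 111195 × cos(62.10300°) = -0.00546 × 111195 × 0.467884 = -284.1 m.
Distance = √(ΔE² + ΔN²) = √((-284.1)² + 356.9²) = 456.2 m.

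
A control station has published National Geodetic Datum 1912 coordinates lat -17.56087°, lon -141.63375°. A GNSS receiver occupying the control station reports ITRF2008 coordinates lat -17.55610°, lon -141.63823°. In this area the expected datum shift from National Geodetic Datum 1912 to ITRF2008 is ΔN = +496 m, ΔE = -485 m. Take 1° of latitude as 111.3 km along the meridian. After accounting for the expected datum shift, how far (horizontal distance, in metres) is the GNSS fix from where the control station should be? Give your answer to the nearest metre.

Observed coordinate differences: Δφ = +0.00477°, Δλ = -0.00448°.
Converting to metres (1° lat = 111300 m, cos φ = 0.953397): observed ΔN = 530.9 m, observed ΔE = -475.4 m.
Subtracting the expected shift leaves a residual of 530.9 − (496) = 34.9 m north and -475.4 − (-485) = 9.6 m east.
Residual distance = √(34.9² + 9.6²) = 36.2 m.

36 m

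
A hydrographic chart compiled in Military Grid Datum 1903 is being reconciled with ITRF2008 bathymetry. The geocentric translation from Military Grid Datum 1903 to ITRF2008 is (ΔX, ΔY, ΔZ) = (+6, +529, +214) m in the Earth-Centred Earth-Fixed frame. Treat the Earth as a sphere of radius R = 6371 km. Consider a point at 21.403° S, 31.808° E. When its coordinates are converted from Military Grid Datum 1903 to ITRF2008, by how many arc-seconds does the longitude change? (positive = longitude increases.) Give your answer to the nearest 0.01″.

sin φ = -0.364926, cos φ = 0.931037, sin λ = 0.527074, cos λ = 0.849819.
East component: ΔE = −sin λ·ΔX + cos λ·ΔY = −(0.527074)(6) + (0.849819)(529) = 446.39 m.
1° of latitude spans πR/180 = 111195 m; at latitude φ, 1° of longitude spans that × cos φ = 103526.6 m, so Δλ = 446.39 / 103526.6 × 3600 = 15.523″.

Δλ = 15.52″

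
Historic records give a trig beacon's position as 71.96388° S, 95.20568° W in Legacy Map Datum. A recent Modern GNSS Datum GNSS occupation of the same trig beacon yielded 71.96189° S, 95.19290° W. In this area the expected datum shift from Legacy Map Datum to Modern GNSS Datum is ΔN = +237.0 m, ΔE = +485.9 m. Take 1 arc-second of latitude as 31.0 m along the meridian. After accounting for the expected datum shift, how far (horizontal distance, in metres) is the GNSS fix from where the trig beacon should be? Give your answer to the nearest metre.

47 m

Observed coordinate differences: Δφ = +0.00199°, Δλ = +0.01278°.
Converting to metres (1° lat = 111600 m, cos φ = 0.309616): observed ΔN = 222.1 m, observed ΔE = 441.6 m.
Subtracting the expected shift leaves a residual of 222.1 − (237.0) = -14.9 m north and 441.6 − (485.9) = -44.3 m east.
Residual distance = √((-14.9)² + (-44.3)²) = 46.8 m.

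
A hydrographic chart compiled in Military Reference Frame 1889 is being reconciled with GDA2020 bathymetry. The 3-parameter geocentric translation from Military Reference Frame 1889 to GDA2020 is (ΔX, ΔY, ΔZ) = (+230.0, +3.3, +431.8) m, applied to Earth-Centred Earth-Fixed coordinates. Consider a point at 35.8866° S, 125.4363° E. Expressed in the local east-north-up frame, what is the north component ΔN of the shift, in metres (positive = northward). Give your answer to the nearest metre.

At φ = -35.8866°, λ = 125.4363°: sin φ = -0.586183, cos φ = 0.810179, sin λ = 0.814761, cos λ = -0.579797.
ΔN = −sin φ cos λ·ΔX − sin φ sin λ·ΔY + cos φ·ΔZ = −(-0.586183)(-0.579797)(230.0) − (-0.586183)(0.814761)(3.3) + (0.810179)(431.8) = 273.24 m.

ΔN = 273 m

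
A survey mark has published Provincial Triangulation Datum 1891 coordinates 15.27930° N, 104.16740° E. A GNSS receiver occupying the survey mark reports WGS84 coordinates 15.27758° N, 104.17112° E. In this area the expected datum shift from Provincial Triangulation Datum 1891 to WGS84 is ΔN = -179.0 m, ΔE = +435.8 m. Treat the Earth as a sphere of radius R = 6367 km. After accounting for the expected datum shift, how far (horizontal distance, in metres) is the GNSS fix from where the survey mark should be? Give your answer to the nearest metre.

39 m

Observed coordinate differences: Δφ = -0.00172°, Δλ = +0.00372°.
Converting to metres (1° lat = 111125 m, cos φ = 0.964653): observed ΔN = -191.1 m, observed ΔE = 398.8 m.
Subtracting the expected shift leaves a residual of -191.1 − (-179.0) = -12.1 m north and 398.8 − (435.8) = -37.0 m east.
Residual distance = √((-12.1)² + (-37.0)²) = 39.0 m.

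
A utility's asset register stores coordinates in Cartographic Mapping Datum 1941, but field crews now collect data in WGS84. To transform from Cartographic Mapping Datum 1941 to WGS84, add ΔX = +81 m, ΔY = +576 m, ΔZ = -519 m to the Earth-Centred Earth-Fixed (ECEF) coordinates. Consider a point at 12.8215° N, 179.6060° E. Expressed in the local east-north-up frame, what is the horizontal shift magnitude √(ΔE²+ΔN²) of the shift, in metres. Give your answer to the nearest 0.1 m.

756.0 m

At φ = 12.8215°, λ = 179.6060°: sin φ = 0.221914, cos φ = 0.975066, sin λ = 0.006877, cos λ = -0.999976.
ΔE = −sin λ·ΔX + cos λ·ΔY = −(0.006877)·(81) + (-0.999976)·(576) = -576.54 m.
ΔN = −sin φ cos λ·ΔX − sin φ sin λ·ΔY + cos φ·ΔZ = −(0.221914)(-0.999976)(81) − (0.221914)(0.006877)(576) + (0.975066)(-519) = -488.96 m.
Horizontal magnitude = √(ΔE² + ΔN²) = √((-576.54)² + (-488.96)²) = 755.97 m.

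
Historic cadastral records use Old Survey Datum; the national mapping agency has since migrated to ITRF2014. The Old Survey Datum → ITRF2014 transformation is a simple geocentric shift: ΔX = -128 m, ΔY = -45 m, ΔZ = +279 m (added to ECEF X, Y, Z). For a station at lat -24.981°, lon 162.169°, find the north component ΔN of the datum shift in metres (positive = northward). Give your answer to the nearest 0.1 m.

The local north axis is (−sin φ cos λ, −sin φ sin λ, cos φ), giving ΔN = 51.460 − 5.819 + 252.899 = 298.54 m.

ΔN = 298.5 m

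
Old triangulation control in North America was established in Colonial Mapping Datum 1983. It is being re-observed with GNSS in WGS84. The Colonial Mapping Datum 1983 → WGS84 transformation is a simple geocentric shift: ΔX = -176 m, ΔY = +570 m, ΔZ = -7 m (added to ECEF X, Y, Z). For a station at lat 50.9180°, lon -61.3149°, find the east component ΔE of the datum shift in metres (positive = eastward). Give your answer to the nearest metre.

The local east axis at (φ, λ) is (−sin λ, cos λ, 0), so ΔE = −sin(-61.3149°)·(-176) + cos(-61.3149°)·570 = 119.20 m.

ΔE = 119 m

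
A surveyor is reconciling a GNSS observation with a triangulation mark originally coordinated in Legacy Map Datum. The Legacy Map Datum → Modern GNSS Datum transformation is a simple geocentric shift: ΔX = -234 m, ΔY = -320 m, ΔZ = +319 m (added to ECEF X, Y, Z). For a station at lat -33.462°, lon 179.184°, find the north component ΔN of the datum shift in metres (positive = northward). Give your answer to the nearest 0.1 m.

At φ = -33.462°, λ = 179.184°: sin φ = -0.551384, cos φ = 0.834252, sin λ = 0.014241, cos λ = -0.999899.
ΔN = −sin φ cos λ·ΔX − sin φ sin λ·ΔY + cos φ·ΔZ = −(-0.551384)(-0.999899)(-234) − (-0.551384)(0.014241)(-320) + (0.834252)(319) = 392.62 m.

ΔN = 392.6 m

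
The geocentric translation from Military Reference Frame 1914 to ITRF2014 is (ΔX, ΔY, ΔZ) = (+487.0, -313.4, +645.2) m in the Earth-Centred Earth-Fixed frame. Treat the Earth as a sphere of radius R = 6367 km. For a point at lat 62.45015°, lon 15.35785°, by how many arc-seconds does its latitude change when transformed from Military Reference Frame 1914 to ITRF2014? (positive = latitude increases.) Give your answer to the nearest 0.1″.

Δφ = -1.4″

sin φ = 0.886609, cos φ = 0.462520, sin λ = 0.264847, cos λ = 0.964291.
North component: ΔN = −sin φ cos λ·ΔX − sin φ sin λ·ΔY + cos φ·ΔZ = −(0.886609)(0.964291)(487.0) − (0.886609)(0.264847)(-313.4) + (0.462520)(645.2) = -44.35 m.
1° of latitude spans πR/180 = 111125 m, so Δφ = -44.35 / 111125 × 3600 = -1.437″.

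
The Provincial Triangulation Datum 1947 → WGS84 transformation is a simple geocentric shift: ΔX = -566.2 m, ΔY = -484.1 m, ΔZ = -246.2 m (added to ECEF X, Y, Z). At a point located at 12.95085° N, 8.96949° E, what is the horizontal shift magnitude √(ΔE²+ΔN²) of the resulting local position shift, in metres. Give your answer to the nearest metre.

402 m

The local east axis at (φ, λ) is (−sin λ, cos λ, 0), so ΔE = −sin(8.96949°)·(-566.2) + cos(8.96949°)·(-484.1) = -389.90 m.
The local north axis is (−sin φ cos λ, −sin φ sin λ, cos φ), giving ΔN = 125.342 + 16.915 − 239.937 = -97.68 m.
Horizontal magnitude = √(ΔE² + ΔN²) = √((-389.90)² + (-97.68)²) = 401.95 m.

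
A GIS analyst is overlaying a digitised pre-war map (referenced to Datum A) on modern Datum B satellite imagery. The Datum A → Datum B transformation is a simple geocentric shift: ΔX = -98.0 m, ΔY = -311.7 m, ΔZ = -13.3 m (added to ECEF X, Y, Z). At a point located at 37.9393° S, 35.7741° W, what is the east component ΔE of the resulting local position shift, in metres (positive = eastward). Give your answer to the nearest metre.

ΔE = -310 m

At φ = -37.9393°, λ = -35.7741°: sin φ = -0.614826, cos φ = 0.788663, sin λ = -0.584591, cos λ = 0.811328.
ΔE = −sin λ·ΔX + cos λ·ΔY = −(-0.584591)·(-98.0) + (0.811328)·(-311.7) = -310.18 m.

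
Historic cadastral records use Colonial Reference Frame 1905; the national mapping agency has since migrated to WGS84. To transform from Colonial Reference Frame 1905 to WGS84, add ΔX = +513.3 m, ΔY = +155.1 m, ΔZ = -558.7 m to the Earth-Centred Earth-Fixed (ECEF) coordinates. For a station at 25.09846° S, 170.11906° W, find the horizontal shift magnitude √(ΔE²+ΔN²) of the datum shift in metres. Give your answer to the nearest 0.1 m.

734.6 m

The local east axis at (φ, λ) is (−sin λ, cos λ, 0), so ΔE = −sin(-170.11906°)·513.3 + cos(-170.11906°)·155.1 = -64.72 m.
The local north axis is (−sin φ cos λ, −sin φ sin λ, cos φ), giving ΔN = -214.499 − 11.290 − 505.948 = -731.74 m.
Horizontal magnitude = √(ΔE² + ΔN²) = √((-64.72)² + (-731.74)²) = 734.59 m.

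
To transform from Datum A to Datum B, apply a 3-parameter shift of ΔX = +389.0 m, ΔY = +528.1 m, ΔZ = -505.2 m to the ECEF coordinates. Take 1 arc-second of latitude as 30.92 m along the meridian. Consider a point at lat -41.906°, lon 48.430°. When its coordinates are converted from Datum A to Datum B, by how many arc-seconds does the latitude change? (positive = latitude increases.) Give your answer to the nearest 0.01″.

Δφ = 1.95″

sin φ = -0.667910, cos φ = 0.744242, sin λ = 0.748146, cos λ = 0.663535.
North component: ΔN = −sin φ cos λ·ΔX − sin φ sin λ·ΔY + cos φ·ΔZ = −(-0.667910)(0.663535)(389.0) − (-0.667910)(0.748146)(528.1) + (0.744242)(-505.2) = 60.30 m.
1° of latitude spans 3600 × 30.92 = 111312 m, so Δφ = 60.30 / 111312 × 3600 = 1.950″.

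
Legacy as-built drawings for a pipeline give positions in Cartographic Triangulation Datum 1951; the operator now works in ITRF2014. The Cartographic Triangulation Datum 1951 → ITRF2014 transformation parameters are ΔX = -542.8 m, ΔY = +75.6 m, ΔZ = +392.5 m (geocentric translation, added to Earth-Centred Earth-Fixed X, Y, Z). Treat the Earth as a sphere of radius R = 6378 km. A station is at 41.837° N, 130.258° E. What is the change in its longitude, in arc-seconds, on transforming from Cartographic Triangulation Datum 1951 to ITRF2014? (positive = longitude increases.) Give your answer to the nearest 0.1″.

Δλ = 15.9″

sin φ = 0.667014, cos φ = 0.745045, sin λ = 0.763142, cos λ = -0.646231.
East component: ΔE = −sin λ·ΔX + cos λ·ΔY = −(0.763142)(-542.8) + (-0.646231)(75.6) = 365.38 m.
1° of latitude spans πR/180 = 111317 m; at latitude φ, 1° of longitude spans that × cos φ = 82936.3 m, so Δλ = 365.38 / 82936.3 × 3600 = 15.860″.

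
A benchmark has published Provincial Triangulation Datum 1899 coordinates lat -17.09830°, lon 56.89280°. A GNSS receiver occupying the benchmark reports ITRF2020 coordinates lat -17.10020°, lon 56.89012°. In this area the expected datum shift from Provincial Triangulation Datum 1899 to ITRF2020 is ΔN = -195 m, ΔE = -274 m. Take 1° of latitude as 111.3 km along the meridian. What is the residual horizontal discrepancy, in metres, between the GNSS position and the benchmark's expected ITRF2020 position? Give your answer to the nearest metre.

20 m

Observed coordinate differences: Δφ = -0.00190°, Δλ = -0.00268°.
Converting to metres (1° lat = 111300 m, cos φ = 0.955802): observed ΔN = -211.5 m, observed ΔE = -285.1 m.
Subtracting the expected shift leaves a residual of -211.5 − (-195) = -16.5 m north and -285.1 − (-274) = -11.1 m east.
Residual distance = √((-16.5)² + (-11.1)²) = 19.9 m.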